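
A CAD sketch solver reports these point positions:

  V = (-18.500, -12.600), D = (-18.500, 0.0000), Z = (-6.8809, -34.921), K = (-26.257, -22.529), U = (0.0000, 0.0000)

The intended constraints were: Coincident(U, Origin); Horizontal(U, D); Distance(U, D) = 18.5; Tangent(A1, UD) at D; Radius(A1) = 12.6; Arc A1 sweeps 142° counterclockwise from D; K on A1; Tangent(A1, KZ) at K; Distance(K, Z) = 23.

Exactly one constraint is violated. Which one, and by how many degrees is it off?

Tangent(A1, KZ) at K — off by 5.40°.

U = (0.00, 0.00) ✓; U.y = 0.00, D.y = 0.00 ✓; |UD| = 18.50 ✓; ∠(VD, DU) = 90.00° ✓; |VD| = 12.60 ✓; bearing(V→K) − bearing(V→D) = 142.0° ✓; |VK| = 12.60 ✓; ∠(VK, KZ) = 84.60° ✗; |KZ| = 23.00 ✓.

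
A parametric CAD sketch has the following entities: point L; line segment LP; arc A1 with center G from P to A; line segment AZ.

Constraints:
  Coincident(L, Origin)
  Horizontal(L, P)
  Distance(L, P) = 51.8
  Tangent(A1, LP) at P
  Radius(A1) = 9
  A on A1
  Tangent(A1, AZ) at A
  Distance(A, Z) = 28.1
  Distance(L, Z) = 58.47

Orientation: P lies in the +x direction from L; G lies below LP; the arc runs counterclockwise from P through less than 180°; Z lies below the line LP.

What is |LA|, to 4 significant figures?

43.89

L is at the origin; LP is horizontal with |LP| = 51.8 and P on the +x side, so P = (51.80, 0.000). Since A1 is tangent to LP there, GP ⟂ LP, so G = P + (0, -9) = (51.80, -9.000). Since GA ⟂ AZ (tangency), |GZ| = √(9.0² + 28.1²) = 29.51 regardless of where A sits on A1. So Z lies on both circle(L, 58.47) and circle(G, 29.51); the below-LP intersection is Z = (44.74, -37.65). A is the foot of the tangent from Z: A = (42.82, -9.614).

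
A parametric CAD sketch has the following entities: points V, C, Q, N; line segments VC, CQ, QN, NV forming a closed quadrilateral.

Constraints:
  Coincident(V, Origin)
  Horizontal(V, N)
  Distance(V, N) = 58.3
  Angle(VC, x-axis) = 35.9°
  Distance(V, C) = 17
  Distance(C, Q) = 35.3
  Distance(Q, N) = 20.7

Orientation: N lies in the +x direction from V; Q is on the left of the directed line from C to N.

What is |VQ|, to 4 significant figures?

51.40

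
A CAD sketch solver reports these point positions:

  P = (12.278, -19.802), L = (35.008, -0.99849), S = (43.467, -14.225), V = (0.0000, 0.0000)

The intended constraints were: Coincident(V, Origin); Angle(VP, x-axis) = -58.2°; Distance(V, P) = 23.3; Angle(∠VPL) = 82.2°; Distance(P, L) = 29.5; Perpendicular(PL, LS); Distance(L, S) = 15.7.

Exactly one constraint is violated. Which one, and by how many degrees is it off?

Perpendicular(PL, LS) — off by 7.00°.

V = (0.00, 0.00) ✓; VP at -58.20° ✓; |VP| = 23.30 ✓; ∠VPL = 82.20° ✓; |PL| = 29.50 ✓; ∠(PL, LS) = 97.00° ✗; |LS| = 15.70 ✓.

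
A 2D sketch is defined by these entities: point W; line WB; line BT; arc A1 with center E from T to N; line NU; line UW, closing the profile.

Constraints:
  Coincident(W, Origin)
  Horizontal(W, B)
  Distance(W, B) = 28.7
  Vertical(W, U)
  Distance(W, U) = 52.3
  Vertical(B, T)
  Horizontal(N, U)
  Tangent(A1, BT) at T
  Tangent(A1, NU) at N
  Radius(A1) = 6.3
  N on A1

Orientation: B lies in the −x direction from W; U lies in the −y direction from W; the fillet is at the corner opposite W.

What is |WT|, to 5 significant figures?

54.219

The virtual corner opposite W is at (-28.700, -52.300). A1 meets BT tangentially, so ET is at right angles to BT and tangency of A1 to NU means the radius EN is perpendicular to NU, with radius 6.3, so the center E sits 6.3 in from both sides at E = (-22.400, -46.000). That places the tangent points at T = (-28.700, -46.000) on BT and N = (-22.400, -52.300) on NU. Then |WT| = |T − W| = 54.219.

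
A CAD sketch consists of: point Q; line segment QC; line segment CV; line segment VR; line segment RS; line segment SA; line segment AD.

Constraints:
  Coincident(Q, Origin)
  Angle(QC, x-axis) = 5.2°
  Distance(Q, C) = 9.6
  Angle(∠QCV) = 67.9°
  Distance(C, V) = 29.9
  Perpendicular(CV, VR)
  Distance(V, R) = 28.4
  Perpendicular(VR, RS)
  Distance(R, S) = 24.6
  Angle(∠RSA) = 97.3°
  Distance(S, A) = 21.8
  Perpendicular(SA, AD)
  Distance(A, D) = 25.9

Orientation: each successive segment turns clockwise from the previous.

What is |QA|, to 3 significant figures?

2.38

Q is at the origin; QC runs at 5.2° with length 9.6, so C = (9.56, 0.870). ∠QCV = 67.9° gives CV at -107° from the x-axis; with |CV| = 29.9, V = (0.868, -27.7). CV ⟂ VR, so VR runs at 163°; with |VR| = 28.4, R = (-26.3, -19.5). VR is perpendicular to RS, so RS runs at 73.1°; with |RS| = 24.6, S = (-19.2, 4.05). ∠RSA = 97.3° gives SA at -9.60° from the x-axis; with |SA| = 21.8, A = (2.34, 0.419). Then |QA| = |A − Q| = 2.38.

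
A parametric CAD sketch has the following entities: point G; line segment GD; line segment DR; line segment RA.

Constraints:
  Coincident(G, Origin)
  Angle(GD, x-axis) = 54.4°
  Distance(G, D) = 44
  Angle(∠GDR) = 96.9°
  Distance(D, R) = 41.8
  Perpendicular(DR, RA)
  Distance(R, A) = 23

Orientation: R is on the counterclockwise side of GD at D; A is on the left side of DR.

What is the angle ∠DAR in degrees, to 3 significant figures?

61.2°

G is at the origin; GD runs at 54.4° with length 44.0, so D = 44.0·(cos 54.4°, sin 54.4°) = (25.6, 35.8). ∠GDR = 96.9°, so DR runs at 54.4° + (180° − 96.9°) = 138° from the x-axis; with |DR| = 41.8, R = D + 41.8·(cos 138°, sin 138°) = (-5.20, 64.0). The perpendicularity gives RA at right angles to DR; with |RA| = 23.0 on the left of DR, A = R + 23.0·(-0.676, -0.737) = (-20.7, 47.1). Then cos ∠DAR = AD·AR / (|AD||AR|), giving 61.2°.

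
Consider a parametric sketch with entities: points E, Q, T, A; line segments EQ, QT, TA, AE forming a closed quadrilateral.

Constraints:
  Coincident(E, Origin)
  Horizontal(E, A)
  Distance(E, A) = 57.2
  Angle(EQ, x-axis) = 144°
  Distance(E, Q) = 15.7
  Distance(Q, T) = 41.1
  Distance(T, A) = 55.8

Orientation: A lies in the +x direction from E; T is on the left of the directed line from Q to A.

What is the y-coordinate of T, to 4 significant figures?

38.16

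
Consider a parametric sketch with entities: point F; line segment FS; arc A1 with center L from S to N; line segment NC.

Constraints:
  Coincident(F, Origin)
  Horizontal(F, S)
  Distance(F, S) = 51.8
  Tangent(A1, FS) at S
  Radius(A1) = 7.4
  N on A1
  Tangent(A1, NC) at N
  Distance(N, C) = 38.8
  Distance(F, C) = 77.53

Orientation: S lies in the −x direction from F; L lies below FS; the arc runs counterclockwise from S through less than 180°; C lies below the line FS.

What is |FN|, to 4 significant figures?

59.54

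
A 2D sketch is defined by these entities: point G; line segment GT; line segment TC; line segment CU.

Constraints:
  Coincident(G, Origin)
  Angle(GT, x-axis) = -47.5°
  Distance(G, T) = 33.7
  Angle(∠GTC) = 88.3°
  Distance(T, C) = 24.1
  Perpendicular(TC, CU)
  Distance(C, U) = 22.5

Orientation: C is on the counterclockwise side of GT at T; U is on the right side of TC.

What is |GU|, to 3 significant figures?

60.7

∠GTC = 88.3°, so TC runs at -47.5° + (180° − 88.3°) = 44.2° from the x-axis; with |TC| = 24.1, C = T + 24.1·(cos 44.2°, sin 44.2°) = (40.0, -8.04). TC ⟂ CU; with |CU| = 22.5 on the right of TC, U = C + 22.5·(0.697, -0.717) = (55.7, -24.2). Then |GU| = |U − G| = 60.7.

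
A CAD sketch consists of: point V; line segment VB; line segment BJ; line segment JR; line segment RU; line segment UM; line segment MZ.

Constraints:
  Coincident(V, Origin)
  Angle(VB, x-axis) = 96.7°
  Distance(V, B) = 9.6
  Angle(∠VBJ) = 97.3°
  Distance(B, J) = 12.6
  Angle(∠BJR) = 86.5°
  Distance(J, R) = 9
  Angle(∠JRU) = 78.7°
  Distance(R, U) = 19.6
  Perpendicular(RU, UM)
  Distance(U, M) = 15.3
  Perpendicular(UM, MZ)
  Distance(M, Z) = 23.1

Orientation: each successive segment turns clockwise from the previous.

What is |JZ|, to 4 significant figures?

8.344

V is at the origin; VB runs at 96.7° with length 9.6, so B = (-1.120, 9.534). ∠VBJ = 97.3° gives BJ at 14.00° from the x-axis; with |BJ| = 12.6, J = (11.11, 12.58). ∠BJR = 86.5° gives JR at -79.50° from the x-axis; with |JR| = 9.0, R = (12.75, 3.733). ∠JRU = 78.7° gives RU at 179.2° from the x-axis; with |RU| = 19.6, U = (-6.852, 4.007). The perpendicularity gives UM at right angles to RU, so UM runs at 89.20°; with |UM| = 15.3, M = (-6.639, 19.31). UM is perpendicular to MZ, so MZ runs at -0.8000°; with |MZ| = 23.1, Z = (16.46, 18.98). Then |JZ| = |Z − J| = 8.344.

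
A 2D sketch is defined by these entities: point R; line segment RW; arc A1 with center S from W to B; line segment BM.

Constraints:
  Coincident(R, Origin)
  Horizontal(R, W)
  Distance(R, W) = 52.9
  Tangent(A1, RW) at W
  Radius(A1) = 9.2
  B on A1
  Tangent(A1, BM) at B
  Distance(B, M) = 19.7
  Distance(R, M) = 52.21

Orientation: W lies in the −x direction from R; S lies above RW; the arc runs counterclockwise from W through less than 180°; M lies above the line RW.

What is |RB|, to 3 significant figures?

44.6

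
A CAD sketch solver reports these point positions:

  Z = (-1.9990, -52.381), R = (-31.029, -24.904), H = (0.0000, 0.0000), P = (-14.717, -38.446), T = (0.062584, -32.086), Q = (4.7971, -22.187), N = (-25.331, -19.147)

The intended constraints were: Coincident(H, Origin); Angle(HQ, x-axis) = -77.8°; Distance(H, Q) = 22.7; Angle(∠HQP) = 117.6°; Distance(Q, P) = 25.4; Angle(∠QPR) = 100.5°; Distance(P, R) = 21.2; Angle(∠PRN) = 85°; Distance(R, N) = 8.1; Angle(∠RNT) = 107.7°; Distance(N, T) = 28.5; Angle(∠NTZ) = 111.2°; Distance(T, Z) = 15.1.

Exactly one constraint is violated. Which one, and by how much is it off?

Distance(T, Z) = 15.1 — off by 5.30.

H = (0.00, 0.00) ✓; HQ at -77.80° ✓; |HQ| = 22.70 ✓; ∠HQP = 117.6° ✓; |QP| = 25.40 ✓; ∠QPR = 100.5° ✓; |PR| = 21.20 ✓; ∠PRN = 84.99° ✓; |RN| = 8.100 ✓; ∠RNT = 107.7° ✓; |NT| = 28.50 ✓; ∠NTZ = 111.2° ✓; |TZ| = 20.40 ✗.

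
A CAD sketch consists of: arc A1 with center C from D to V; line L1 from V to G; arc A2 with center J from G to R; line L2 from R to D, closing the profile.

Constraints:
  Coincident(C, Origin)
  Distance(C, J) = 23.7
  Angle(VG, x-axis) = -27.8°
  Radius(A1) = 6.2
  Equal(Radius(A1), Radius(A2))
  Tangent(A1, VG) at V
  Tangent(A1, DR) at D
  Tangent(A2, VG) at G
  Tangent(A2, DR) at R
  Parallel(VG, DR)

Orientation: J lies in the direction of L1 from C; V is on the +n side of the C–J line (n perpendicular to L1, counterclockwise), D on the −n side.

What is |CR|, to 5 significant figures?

24.498

The slot axis is L1's direction at -27.8°, so u = (cos -27.8°, sin -27.8°) = (0.88458, -0.46639) and n = (−sin -27.8°, cos -27.8°) = (0.46639, 0.88458). C is at the origin and J lies 23.7 along u from C, so J = 23.7·u = (20.965, -11.053). Tangency of A1 to both parallel lines with radius 6.2 puts V and D at C ± 6.2·n: V = (2.8916, 5.4844), D = (-2.8916, -5.4844). Equal radii place G and R the same way about J: G = J + 6.2·n = (23.856, -5.5690), R = J − 6.2·n = (18.073, -16.538). Then |CR| = |R − C| = 24.498.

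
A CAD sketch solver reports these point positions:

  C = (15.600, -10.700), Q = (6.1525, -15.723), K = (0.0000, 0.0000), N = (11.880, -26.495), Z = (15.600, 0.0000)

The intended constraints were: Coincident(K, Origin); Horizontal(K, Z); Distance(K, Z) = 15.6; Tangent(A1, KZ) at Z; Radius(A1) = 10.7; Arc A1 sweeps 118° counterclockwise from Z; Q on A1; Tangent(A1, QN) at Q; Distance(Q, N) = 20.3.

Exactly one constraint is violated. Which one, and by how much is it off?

Distance(Q, N) = 20.3 — off by 8.10.

K = (0.00, 0.00) ✓; K.y = 0.00, Z.y = 0.00 ✓; |KZ| = 15.60 ✓; ∠(CZ, ZK) = 90.00° ✓; |CZ| = 10.70 ✓; bearing(C→Q) − bearing(C→Z) = 118.0° ✓; |CQ| = 10.70 ✓; ∠(CQ, QN) = 90.00° ✓; |QN| = 12.20 ✗.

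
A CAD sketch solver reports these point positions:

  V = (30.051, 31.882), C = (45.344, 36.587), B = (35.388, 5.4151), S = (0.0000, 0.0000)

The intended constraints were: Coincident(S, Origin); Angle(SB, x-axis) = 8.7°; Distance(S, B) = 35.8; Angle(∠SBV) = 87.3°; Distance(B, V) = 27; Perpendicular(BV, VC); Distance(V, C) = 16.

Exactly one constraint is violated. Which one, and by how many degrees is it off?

Perpendicular(BV, VC) — off by 5.70°.

S = (0.00, 0.00) ✓; SB at 8.700° ✓; |SB| = 35.80 ✓; ∠SBV = 87.30° ✓; |BV| = 27.00 ✓; ∠(BV, VC) = 84.30° ✗; |VC| = 16.00 ✓.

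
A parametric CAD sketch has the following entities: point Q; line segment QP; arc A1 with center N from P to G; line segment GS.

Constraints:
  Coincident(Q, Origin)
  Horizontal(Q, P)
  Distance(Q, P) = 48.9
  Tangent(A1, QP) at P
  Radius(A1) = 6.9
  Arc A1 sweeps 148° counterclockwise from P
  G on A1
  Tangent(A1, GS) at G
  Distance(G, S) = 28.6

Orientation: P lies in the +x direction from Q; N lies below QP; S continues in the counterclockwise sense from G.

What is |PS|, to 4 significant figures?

34.69

Q is at the origin; Q and P share the same y with |QP| = 48.9 and P on the +x side, so P = (48.90, 0.000). Tangency of A1 to QP means the radius NP is perpendicular to QP, so N = P + (0, -6.9) = (48.90, -6.900). On A1, P sits at bearing 90° from N; a 148° counterclockwise sweep puts G at bearing 238°, so G = N + 6.9·(cos 238°, sin 238°) = (45.24, -12.75). Tangency of A1 to GS means the radius NG is perpendicular to GS, so GS runs along (−sin 238°, cos 238°); with |GS| = 28.6, S = (69.50, -27.91). Then |PS| = |S − P| = 34.69.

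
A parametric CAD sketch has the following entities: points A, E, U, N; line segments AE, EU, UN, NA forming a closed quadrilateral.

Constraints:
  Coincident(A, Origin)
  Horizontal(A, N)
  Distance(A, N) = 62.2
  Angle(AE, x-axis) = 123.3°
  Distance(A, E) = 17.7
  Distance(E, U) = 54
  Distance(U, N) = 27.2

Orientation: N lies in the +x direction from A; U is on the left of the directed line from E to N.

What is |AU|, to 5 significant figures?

48.432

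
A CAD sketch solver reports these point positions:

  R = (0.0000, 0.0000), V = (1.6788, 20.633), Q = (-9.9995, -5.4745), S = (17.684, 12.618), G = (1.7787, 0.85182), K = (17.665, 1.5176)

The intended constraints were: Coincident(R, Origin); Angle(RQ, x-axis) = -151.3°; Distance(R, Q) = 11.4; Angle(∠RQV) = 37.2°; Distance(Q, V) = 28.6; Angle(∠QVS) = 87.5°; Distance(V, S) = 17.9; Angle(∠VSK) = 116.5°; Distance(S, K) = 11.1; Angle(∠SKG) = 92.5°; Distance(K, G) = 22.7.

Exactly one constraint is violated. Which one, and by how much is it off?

Distance(K, G) = 22.7 — off by 6.80.

R = (0.00, 0.00) ✓; RQ at -151.3° ✓; |RQ| = 11.40 ✓; ∠RQV = 37.20° ✓; |QV| = 28.60 ✓; ∠QVS = 87.50° ✓; |VS| = 17.90 ✓; ∠VSK = 116.5° ✓; |SK| = 11.10 ✓; ∠SKG = 92.50° ✓; |KG| = 15.90 ✗.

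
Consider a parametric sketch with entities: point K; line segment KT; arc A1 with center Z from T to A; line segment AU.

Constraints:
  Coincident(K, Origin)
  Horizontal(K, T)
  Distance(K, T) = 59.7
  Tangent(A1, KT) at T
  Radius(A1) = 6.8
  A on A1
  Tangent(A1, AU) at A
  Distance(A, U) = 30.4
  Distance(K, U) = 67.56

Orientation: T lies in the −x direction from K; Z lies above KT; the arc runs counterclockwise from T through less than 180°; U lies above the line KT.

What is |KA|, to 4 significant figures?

53.46

K is at the origin; K and T share the same y with |KT| = 59.7 and T on the −x side, so T = (-59.70, 0.000). Tangency of A1 to KT means the radius ZT is perpendicular to KT, so Z = T + (0, 6.8) = (-59.70, 6.800). Since ZA ⟂ AU (tangency), |ZU| = √(6.8² + 30.4²) = 31.15 regardless of where A sits on A1. So U lies on both circle(K, 67.56) and circle(Z, 31.15); the above-KT intersection is U = (-56.04, 37.74). A is the foot of the tangent from U: A = (-52.94, 7.494).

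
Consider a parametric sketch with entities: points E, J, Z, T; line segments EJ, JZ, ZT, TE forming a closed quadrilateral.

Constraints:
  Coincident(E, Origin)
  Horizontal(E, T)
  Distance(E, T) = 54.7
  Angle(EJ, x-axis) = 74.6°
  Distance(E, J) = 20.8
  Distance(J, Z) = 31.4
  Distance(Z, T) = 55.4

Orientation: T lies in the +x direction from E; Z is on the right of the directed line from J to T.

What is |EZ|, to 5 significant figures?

10.931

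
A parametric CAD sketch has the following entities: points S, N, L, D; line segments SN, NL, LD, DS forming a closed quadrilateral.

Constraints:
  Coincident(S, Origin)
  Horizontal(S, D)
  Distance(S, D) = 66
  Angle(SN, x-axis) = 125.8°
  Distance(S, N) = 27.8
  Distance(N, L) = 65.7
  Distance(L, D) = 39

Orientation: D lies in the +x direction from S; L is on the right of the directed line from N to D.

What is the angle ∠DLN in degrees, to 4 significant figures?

106.3°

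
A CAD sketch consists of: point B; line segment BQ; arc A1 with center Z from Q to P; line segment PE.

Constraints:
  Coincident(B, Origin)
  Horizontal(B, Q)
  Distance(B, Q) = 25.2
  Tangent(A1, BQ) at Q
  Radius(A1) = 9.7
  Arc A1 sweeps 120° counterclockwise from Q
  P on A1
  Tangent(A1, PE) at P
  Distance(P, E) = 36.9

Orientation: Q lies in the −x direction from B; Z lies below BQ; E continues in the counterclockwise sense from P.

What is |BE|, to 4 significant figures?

48.91

B is at the origin; B and Q share the same y with |BQ| = 25.2 and Q on the −x side, so Q = (-25.20, 0.000). Since A1 is tangent to BQ there, ZQ ⟂ BQ, so Z = Q + (0, -9.7) = (-25.20, -9.700). On A1, Q sits at bearing 90° from Z; a 120° counterclockwise sweep puts P at bearing 210°, so P = Z + 9.7·(cos 210°, sin 210°) = (-33.60, -14.55). A1 meets PE tangentially, so ZP is at right angles to PE, so PE runs along (−sin 210°, cos 210°); with |PE| = 36.9, E = (-15.15, -46.51). Then |BE| = |E − B| = 48.91.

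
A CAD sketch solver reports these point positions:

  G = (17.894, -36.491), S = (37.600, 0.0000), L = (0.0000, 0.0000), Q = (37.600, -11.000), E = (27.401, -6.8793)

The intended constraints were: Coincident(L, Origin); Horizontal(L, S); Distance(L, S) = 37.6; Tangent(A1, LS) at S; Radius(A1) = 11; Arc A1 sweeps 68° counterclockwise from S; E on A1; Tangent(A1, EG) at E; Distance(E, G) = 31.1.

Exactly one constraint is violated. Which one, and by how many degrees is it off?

Tangent(A1, EG) at E — off by 4.20°.

L = (0.00, 0.00) ✓; L.y = 0.00, S.y = 0.00 ✓; |LS| = 37.60 ✓; ∠(QS, SL) = 90.00° ✓; |QS| = 11.00 ✓; bearing(Q→E) − bearing(Q→S) = 68.00° ✓; |QE| = 11.00 ✓; ∠(QE, EG) = 85.80° ✗; |EG| = 31.10 ✓.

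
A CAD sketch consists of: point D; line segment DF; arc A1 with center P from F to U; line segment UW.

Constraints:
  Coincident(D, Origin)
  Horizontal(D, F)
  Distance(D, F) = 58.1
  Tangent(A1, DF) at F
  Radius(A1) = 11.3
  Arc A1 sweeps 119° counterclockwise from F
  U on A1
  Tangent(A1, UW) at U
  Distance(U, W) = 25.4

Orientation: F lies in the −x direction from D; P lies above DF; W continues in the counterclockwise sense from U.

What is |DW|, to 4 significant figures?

72.00

D is at the origin; D and F share the same y with |DF| = 58.1 and F on the −x side, so F = (-58.10, 0.000). Tangency of A1 to DF means the radius PF is perpendicular to DF, so P = F + (0, 11.3) = (-58.10, 11.30). On A1, F sits at bearing -90° from P; a 119° counterclockwise sweep puts U at bearing 29°, so U = P + 11.3·(cos 29°, sin 29°) = (-48.22, 16.78). The tangent condition forces PU to be normal to UW, so UW runs along (−sin 29°, cos 29°); with |UW| = 25.4, W = (-60.53, 38.99). Then |DW| = |W − D| = 72.00.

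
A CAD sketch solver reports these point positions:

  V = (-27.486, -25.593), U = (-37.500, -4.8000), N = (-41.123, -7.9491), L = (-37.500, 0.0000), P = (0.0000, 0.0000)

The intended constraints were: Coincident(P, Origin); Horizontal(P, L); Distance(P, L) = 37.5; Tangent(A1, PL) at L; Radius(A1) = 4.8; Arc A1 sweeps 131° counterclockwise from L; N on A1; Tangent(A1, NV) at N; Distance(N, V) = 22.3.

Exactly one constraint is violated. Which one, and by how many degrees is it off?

Tangent(A1, NV) at N — off by 3.30°.

P = (0.00, 0.00) ✓; P.y = 0.00, L.y = 0.00 ✓; |PL| = 37.50 ✓; ∠(UL, LP) = 90.00° ✓; |UL| = 4.800 ✓; bearing(U→N) − bearing(U→L) = 131.0° ✓; |UN| = 4.800 ✓; ∠(UN, NV) = 93.30° ✗; |NV| = 22.30 ✓.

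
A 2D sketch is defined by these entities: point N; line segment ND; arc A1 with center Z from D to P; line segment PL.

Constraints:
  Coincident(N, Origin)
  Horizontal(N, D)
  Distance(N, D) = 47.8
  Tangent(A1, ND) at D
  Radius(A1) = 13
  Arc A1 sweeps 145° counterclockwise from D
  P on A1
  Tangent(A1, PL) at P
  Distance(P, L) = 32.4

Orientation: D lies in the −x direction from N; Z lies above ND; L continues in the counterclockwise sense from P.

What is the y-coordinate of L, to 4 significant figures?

42.23

N is at the origin; N and D share the same y with |ND| = 47.8 and D on the −x side, so D = (-47.80, 0.000). A1 meets ND tangentially, so ZD is at right angles to ND, so Z = D + (0, 13) = (-47.80, 13.00). On A1, D sits at bearing -90° from Z; a 145° counterclockwise sweep puts P at bearing 55°, so P = Z + 13.0·(cos 55°, sin 55°) = (-40.34, 23.65). A1 meets PL tangentially, so ZP is at right angles to PL, so PL runs along (−sin 55°, cos 55°); with |PL| = 32.4, L = (-66.88, 42.23). So L.y = 42.23.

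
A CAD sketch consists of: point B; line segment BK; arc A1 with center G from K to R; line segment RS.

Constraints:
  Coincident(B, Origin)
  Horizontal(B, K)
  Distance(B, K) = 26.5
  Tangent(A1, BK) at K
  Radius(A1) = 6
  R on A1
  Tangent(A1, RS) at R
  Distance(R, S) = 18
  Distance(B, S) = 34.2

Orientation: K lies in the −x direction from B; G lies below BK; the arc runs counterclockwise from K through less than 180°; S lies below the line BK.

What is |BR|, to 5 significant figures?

33.015

Checks: |GK| = 6.000 ✓; |GR| = 6.000 ✓; ∠(GR, RS) = 90.00° ✓; |RS| = 18.00 ✓; |BS| = 34.20 ✓.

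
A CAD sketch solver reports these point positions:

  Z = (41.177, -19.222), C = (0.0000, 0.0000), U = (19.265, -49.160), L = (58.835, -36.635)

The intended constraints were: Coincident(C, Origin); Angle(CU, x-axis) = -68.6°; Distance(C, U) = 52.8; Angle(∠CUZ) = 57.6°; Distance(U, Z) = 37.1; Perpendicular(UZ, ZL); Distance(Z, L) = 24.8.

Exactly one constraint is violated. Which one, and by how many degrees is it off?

Perpendicular(UZ, ZL) — off by 8.40°.

C = (0.00, 0.00) ✓; CU at -68.60° ✓; |CU| = 52.80 ✓; ∠CUZ = 57.60° ✓; |UZ| = 37.10 ✓; ∠(UZ, ZL) = 98.40° ✗; |ZL| = 24.80 ✓.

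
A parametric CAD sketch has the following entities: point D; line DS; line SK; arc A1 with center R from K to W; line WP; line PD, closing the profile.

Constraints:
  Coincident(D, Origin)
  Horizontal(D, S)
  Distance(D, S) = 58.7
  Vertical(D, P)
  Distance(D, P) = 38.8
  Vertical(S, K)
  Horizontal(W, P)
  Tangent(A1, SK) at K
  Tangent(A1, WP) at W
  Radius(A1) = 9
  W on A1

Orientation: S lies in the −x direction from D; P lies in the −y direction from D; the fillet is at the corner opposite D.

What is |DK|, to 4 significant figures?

65.83

The virtual corner opposite D is at (-58.70, -38.80). The tangent condition forces RK to be normal to SK and since A1 is tangent to WP there, RW ⟂ WP, with radius 9.0, so the center R sits 9.0 in from both sides at R = (-49.70, -29.80). That places the tangent points at K = (-58.70, -29.80) on SK and W = (-49.70, -38.80) on WP. Then |DK| = |K − D| = 65.83.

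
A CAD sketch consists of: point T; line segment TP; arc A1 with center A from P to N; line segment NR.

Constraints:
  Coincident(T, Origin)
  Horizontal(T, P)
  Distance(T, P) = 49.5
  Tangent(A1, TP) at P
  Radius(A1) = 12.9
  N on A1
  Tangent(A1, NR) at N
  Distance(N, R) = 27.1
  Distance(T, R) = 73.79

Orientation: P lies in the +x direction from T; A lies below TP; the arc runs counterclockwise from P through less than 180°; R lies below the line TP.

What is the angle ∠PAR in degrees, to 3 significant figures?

156°

Checks: |AP| = 12.90 ✓; |AN| = 12.90 ✓; ∠(AN, NR) = 90.00° ✓; |NR| = 27.10 ✓; |TR| = 73.79 ✓.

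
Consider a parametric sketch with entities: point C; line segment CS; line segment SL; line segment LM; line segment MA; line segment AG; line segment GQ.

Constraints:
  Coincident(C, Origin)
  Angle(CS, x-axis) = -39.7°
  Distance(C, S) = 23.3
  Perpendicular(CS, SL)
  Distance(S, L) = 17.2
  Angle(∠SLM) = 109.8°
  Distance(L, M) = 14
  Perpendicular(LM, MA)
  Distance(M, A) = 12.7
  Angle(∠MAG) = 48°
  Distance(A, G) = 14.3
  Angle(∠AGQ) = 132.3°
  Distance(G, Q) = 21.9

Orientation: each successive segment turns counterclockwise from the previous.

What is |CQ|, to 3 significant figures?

44.7

∠MAG = 48.0° gives AG at -17.5° from the x-axis; with |AG| = 14.3, G = (24.5, -0.333). ∠AGQ = 132.3° gives GQ at 30.2° from the x-axis; with |GQ| = 21.9, Q = (43.4, 10.7). Then |CQ| = |Q − C| = 44.7.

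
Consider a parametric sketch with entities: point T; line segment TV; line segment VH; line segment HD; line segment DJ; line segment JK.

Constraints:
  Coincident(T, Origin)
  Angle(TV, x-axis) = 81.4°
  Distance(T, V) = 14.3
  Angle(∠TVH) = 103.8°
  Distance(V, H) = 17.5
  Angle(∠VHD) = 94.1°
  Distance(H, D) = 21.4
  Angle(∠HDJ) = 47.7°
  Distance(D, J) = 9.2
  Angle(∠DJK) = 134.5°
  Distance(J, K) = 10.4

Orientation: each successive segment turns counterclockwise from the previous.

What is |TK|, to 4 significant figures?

16.47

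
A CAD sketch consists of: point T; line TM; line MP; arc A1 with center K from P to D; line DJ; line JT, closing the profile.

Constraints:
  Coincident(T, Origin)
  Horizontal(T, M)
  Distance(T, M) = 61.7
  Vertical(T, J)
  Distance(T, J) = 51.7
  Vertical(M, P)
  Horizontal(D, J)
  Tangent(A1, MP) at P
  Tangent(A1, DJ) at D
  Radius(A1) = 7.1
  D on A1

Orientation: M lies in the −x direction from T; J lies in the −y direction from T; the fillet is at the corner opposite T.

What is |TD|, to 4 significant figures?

75.19

T is at the origin; TM is horizontal with |TM| = 61.7 and M on the −x side, so M = (-61.70, 0.000). TJ is vertical with |TJ| = 51.7 and J on the −y side, so J = (0.000, -51.70). The virtual corner opposite T is at (-61.70, -51.70). Since A1 is tangent to MP there, KP ⟂ MP and tangency of A1 to DJ means the radius KD is perpendicular to DJ, with radius 7.1, so the center K sits 7.1 in from both sides at K = (-54.60, -44.60). That places the tangent points at P = (-61.70, -44.60) on MP and D = (-54.60, -51.70) on DJ. Then |TD| = |D − T| = 75.19.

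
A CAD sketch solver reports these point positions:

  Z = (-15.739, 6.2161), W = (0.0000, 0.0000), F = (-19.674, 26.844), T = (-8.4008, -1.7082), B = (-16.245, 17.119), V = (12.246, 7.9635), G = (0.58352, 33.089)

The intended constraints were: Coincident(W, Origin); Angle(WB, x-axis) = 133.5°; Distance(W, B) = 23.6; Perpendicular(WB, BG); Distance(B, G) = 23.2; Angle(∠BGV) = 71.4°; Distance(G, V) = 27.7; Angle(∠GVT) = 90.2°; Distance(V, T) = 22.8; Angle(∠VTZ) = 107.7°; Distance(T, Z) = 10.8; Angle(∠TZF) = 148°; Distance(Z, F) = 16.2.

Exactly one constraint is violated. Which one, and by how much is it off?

Distance(Z, F) = 16.2 — off by 4.80.

W = (0.00, 0.00) ✓; WB at 133.5° ✓; |WB| = 23.60 ✓; ∠(WB, BG) = 90.00° ✓; |BG| = 23.20 ✓; ∠BGV = 71.40° ✓; |GV| = 27.70 ✓; ∠GVT = 90.20° ✓; |VT| = 22.80 ✓; ∠VTZ = 107.7° ✓; |TZ| = 10.80 ✓; ∠TZF = 148.0° ✓; |ZF| = 21.00 ✗.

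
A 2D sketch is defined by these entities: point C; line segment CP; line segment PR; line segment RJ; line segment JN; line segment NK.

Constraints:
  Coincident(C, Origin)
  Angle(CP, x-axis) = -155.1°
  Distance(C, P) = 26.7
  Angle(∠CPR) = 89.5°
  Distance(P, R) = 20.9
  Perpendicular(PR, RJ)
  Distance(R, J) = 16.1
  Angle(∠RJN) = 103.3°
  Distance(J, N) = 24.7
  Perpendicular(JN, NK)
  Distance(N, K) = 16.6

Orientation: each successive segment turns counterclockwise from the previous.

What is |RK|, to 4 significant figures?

28.42

∠RJN = 103.3° gives JN at 102.1° from the x-axis; with |JN| = 24.7, N = (-5.887, 0.9357). JN is perpendicular to NK, so NK runs at -167.9°; with |NK| = 16.6, K = (-22.12, -2.544). Then |RK| = |K − R| = 28.42.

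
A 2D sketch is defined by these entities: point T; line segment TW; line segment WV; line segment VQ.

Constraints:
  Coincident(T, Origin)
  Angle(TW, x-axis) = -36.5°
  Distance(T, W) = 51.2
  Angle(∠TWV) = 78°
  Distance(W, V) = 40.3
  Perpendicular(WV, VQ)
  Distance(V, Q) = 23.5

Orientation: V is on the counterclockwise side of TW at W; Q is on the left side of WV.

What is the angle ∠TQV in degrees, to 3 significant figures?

132°

∠TWV = 78.0°, so WV runs at -36.5° + (180° − 78.0°) = 65.5° from the x-axis; with |WV| = 40.3, V = W + 40.3·(cos 65.5°, sin 65.5°) = (57.9, 6.22). WV is perpendicular to VQ; with |VQ| = 23.5 on the left of WV, Q = V + 23.5·(-0.910, 0.415) = (36.5, 16.0). Then cos ∠TQV = QT·QV / (|QT||QV|), giving 132°.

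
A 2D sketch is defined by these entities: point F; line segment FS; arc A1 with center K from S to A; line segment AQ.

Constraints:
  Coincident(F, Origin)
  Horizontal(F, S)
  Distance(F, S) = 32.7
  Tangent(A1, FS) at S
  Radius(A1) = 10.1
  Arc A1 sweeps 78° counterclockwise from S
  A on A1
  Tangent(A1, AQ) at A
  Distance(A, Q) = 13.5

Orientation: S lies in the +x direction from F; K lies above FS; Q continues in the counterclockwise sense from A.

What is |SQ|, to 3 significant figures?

24.7

F is at the origin; F and S share the same y with |FS| = 32.7 and S on the +x side, so S = (32.7, 0.00). A1 meets FS tangentially, so KS is at right angles to FS, so K = S + (0, 10.1) = (32.7, 10.1). On A1, S sits at bearing -90° from K; a 78° counterclockwise sweep puts A at bearing -12°, so A = K + 10.1·(cos -12°, sin -12°) = (42.6, 8.00). Since A1 is tangent to AQ there, KA ⟂ AQ, so AQ runs along (−sin -12°, cos -12°); with |AQ| = 13.5, Q = (45.4, 21.2). Then |SQ| = |Q − S| = 24.7.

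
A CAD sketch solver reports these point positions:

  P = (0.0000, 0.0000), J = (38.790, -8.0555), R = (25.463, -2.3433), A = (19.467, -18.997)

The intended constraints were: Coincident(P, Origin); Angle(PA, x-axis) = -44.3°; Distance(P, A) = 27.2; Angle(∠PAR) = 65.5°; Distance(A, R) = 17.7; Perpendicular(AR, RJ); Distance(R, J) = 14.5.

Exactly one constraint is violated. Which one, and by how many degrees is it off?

Perpendicular(AR, RJ) — off by 3.40°.

P = (0.00, 0.00) ✓; PA at -44.30° ✓; |PA| = 27.20 ✓; ∠PAR = 65.50° ✓; |AR| = 17.70 ✓; ∠(AR, RJ) = 93.40° ✗; |RJ| = 14.50 ✓.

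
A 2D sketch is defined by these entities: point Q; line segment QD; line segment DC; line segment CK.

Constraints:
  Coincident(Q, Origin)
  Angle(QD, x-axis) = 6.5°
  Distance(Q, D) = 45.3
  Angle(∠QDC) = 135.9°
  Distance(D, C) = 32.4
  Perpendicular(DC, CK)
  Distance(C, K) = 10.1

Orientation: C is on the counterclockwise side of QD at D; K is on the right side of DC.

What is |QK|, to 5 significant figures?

77.128

Q is at the origin; QD runs at 6.5° with length 45.3, so D = 45.3·(cos 6.5°, sin 6.5°) = (45.009, 5.1281). ∠QDC = 135.9°, so DC runs at 6.5° + (180° − 135.9°) = 50.600° from the x-axis; with |DC| = 32.4, C = D + 32.4·(cos 50.600°, sin 50.600°) = (65.574, 30.165). DC ⟂ CK; with |CK| = 10.1 on the right of DC, K = C + 10.1·(0.77273, -0.63473) = (73.379, 23.754). Then |QK| = |K − Q| = 77.128.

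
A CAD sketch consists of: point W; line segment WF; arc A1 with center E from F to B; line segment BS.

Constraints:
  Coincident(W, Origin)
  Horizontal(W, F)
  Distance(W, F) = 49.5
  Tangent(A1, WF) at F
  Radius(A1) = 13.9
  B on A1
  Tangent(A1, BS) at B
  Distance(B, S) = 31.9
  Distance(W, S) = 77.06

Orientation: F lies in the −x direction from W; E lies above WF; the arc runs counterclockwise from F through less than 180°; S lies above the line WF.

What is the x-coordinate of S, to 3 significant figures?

-61.4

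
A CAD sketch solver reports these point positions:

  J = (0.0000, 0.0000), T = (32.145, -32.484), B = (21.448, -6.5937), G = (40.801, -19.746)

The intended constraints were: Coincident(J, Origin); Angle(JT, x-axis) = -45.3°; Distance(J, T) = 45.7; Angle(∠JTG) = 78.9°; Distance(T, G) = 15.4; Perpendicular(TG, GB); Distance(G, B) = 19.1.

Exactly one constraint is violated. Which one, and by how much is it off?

Distance(G, B) = 19.1 — off by 4.30.

J = (0.00, 0.00) ✓; JT at -45.30° ✓; |JT| = 45.70 ✓; ∠JTG = 78.90° ✓; |TG| = 15.40 ✓; ∠(TG, GB) = 90.00° ✓; |GB| = 23.40 ✗.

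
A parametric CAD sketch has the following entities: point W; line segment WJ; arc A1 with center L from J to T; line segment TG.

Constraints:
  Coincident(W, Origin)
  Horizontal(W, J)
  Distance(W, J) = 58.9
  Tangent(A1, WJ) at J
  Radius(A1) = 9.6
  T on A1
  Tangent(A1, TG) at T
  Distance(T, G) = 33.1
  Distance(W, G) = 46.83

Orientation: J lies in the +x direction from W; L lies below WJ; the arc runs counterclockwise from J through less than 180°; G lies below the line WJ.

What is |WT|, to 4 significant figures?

50.92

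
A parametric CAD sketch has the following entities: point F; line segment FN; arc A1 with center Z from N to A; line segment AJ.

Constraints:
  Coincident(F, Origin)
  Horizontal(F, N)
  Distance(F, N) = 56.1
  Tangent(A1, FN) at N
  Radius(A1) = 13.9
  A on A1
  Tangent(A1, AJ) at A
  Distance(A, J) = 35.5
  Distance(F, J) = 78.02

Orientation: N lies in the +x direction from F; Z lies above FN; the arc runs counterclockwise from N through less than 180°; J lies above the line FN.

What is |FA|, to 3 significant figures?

71.7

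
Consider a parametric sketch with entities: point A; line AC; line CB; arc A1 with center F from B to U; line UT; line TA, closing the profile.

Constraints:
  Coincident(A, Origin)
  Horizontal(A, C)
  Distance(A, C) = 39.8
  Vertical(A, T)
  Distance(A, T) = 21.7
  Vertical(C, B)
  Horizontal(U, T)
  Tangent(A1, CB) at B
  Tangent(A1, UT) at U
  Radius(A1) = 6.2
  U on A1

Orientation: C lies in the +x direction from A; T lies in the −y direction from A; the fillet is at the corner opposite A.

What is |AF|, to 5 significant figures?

37.003

A is at the origin; A and C share the same y with |AC| = 39.8 and C on the +x side, so C = (39.800, 0.0000). A and T share the same x with |AT| = 21.7 and T on the −y side, so T = (0.0000, -21.700). The virtual corner opposite A is at (39.800, -21.700). The tangent condition forces FB to be normal to CB and tangency of A1 to UT means the radius FU is perpendicular to UT, with radius 6.2, so the center F sits 6.2 in from both sides at F = (33.600, -15.500). Then |AF| = |F − A| = 37.003.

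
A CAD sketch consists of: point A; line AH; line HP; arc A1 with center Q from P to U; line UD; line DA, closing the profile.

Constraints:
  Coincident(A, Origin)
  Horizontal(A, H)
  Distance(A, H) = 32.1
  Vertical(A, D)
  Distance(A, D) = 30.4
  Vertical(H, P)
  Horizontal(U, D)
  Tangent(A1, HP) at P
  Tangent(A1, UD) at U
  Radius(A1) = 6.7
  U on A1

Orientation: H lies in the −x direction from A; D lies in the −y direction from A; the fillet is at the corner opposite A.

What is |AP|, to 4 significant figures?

39.90

The virtual corner opposite A is at (-32.10, -30.40). The tangent condition forces QP to be normal to HP and tangency of A1 to UD means the radius QU is perpendicular to UD, with radius 6.7, so the center Q sits 6.7 in from both sides at Q = (-25.40, -23.70). That places the tangent points at P = (-32.10, -23.70) on HP and U = (-25.40, -30.40) on UD. Then |AP| = |P − A| = 39.90.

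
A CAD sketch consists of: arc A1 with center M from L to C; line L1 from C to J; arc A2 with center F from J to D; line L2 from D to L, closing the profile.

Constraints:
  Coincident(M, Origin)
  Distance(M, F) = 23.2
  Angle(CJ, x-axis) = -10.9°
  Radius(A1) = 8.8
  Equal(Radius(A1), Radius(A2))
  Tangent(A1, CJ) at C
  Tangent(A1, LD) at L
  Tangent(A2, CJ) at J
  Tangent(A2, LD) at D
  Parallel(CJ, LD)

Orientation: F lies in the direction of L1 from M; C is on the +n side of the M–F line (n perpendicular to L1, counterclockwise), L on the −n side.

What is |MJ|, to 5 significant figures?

24.813

Tangency of A1 to both parallel lines with radius 8.8 puts C and L at M ± 8.8·n: C = (1.6640, 8.6412), L = (-1.6640, -8.6412). Equal radii place J and D the same way about F: J = F + 8.8·n = (24.445, 4.2542), D = F − 8.8·n = (21.117, -13.028). Then |MJ| = |J − M| = 24.813.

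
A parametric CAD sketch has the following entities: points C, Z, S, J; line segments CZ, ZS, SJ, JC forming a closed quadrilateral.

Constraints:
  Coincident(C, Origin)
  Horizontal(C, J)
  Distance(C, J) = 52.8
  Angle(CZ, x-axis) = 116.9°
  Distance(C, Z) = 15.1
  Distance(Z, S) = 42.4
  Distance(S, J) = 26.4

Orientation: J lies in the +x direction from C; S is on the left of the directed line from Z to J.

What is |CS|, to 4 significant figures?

40.22

C is at the origin; CJ is horizontal with |CJ| = 52.8 and J in +x, so J = (52.8, 0). CZ runs at 116.9° with |CZ| = 15.1, so Z = (-6.832, 13.47). S is determined by |ZS| = 42.4 and |SJ| = 26.4 together: it lies at the intersection of circle(Z, 42.4) and circle(J, 26.4). With |ZJ| = 61.13, the foot of the radical line on ZJ is 39.57 from Z and the perpendicular offset is √(42.4² − 39.57²) = 15.23. Taking the left-of-ZJ solution: S = (35.12, 19.61).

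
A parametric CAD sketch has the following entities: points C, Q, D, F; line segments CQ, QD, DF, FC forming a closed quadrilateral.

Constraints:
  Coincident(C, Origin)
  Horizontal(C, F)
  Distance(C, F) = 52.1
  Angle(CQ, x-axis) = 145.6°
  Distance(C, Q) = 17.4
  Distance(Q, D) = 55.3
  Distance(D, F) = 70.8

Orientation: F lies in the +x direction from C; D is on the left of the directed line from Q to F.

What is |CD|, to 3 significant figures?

59.6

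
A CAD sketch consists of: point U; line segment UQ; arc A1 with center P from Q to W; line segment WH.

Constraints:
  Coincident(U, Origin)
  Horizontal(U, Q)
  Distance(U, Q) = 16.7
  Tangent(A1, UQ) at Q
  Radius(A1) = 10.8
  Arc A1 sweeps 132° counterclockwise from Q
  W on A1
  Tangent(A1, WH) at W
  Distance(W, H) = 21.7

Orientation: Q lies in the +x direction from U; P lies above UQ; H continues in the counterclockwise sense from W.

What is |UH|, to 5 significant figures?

35.645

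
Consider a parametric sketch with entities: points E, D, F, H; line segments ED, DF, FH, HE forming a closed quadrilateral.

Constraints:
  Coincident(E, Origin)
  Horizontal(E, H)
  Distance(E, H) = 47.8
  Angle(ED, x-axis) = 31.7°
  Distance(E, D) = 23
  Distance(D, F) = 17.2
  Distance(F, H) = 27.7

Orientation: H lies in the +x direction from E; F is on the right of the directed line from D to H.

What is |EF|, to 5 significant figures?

21.190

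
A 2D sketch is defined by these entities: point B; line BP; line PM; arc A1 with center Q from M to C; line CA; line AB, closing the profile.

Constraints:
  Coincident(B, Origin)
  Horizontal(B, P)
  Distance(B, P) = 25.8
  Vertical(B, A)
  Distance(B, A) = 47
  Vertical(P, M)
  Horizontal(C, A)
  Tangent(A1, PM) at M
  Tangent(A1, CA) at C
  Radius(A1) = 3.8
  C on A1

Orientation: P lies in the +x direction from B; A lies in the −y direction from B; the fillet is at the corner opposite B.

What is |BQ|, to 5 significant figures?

48.479

B is at the origin; B and P share the same y with |BP| = 25.8 and P on the +x side, so P = (25.800, 0.0000). BA is vertical with |BA| = 47.0 and A on the −y side, so A = (0.0000, -47.000). The virtual corner opposite B is at (25.800, -47.000). The tangent condition forces QM to be normal to PM and A1 meets CA tangentially, so QC is at right angles to CA, with radius 3.8, so the center Q sits 3.8 in from both sides at Q = (22.000, -43.200). Then |BQ| = |Q − B| = 48.479.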